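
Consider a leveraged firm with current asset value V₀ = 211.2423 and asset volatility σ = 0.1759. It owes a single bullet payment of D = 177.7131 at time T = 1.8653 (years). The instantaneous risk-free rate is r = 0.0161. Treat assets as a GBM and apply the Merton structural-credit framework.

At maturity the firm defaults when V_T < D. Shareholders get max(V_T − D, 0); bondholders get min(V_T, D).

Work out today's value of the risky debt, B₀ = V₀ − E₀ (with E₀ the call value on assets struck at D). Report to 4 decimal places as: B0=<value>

B0=167.3844

Apply the equity-as-call identities (strike 177.7131, horizon 1.8653 years):
d₁ = [ln(V₀/D) + (r + σ²/2)T] / (σ√T)
   = [ln(211.2423/177.7131) + (0.0161 + 0.5·0.1759²)·1.8653] / (0.1759·√1.8653)
   = [0.172835 + 0.058888] / 0.240237 = 0.964562
d₂ = d₁ − σ√T = 0.964562 − 0.240237 = 0.724325
N(d₁) = 0.832618,  N(d₂) = 0.765567,  e^(−rT) = 0.970415
E₀ = V₀·N(d₁) − D·e^(−rT)·N(d₂)
   = 211.2423·0.832618 − 177.7131·0.970415·0.765567 = 43.857919
B₀ = V₀ − E₀ = 211.2423 − 43.857919 = 167.384381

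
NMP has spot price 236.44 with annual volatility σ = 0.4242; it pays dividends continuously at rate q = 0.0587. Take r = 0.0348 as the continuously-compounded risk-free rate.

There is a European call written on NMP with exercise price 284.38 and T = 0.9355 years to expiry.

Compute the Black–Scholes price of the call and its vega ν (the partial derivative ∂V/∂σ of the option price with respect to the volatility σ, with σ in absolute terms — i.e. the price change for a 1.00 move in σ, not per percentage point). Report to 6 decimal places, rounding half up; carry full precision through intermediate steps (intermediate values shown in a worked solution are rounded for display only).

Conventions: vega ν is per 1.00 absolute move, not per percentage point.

σ√T = 0.4242·√0.9355 = 0.410292
d₁ = (ln(S/K) + (r−q+σ²/2)T) / (σ√T) = (ln(236.44/284.38) + (0.0348−0.0587+0.4242²/2)·0.9355) / 0.410292 = (-0.184617 + 0.061811) / 0.410292 = -0.299313
d₂ = d₁ − σ√T = -0.299313 − 0.410292 = -0.709605
e^{−rT} = 0.967969
e^{−qT} = 0.946567
N(d₁) = 0.382350,  N(d₂) = 0.238975
Call price V = S·e^{−qT}·N(d₁) − K·e^{−rT}·N(d₂) = 85.572412 − 65.782761 = 19.789651
φ(d₁) = (1/√(2π))·e^{−d₁²/2} = 0.381466
ν = S·e^{−qT}·φ(d₁)·√T = 82.575313

price = 19.789651
ν = 82.575313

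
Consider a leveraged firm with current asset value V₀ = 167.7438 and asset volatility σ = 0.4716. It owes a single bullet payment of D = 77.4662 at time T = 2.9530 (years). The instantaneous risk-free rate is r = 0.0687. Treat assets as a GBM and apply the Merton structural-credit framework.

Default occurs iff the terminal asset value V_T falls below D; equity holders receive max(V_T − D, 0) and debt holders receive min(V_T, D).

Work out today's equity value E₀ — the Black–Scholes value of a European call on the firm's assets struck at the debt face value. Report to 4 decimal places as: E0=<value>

Apply the equity-as-call identities (strike 77.4662, horizon 2.9530 years):
d₁ = [ln(V₀/D) + (r + σ²/2)T] / (σ√T)
   = [ln(167.7438/77.4662) + (0.0687 + 0.5·0.4716²)·2.9530] / (0.4716·√2.9530)
   = [0.772596 + 0.531254] / 0.810411 = 1.608875
d₂ = d₁ − σ√T = 1.608875 − 0.810411 = 0.798464
N(d₁) = 0.946178,  N(d₂) = 0.787699,  e^(−rT) = 0.816383
E₀ = V₀·N(d₁) − D·e^(−rT)·N(d₂)
   = 167.7438·0.946178 − 77.4662·0.816383·0.787699 = 108.899745

E0=108.8997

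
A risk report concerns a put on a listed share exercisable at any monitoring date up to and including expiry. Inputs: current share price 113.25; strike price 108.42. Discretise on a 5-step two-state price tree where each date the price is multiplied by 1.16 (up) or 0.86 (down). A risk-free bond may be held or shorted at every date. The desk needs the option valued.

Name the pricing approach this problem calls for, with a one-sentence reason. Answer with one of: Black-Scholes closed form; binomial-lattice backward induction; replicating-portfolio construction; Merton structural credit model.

framework: binomial-lattice backward induction

Key observation: early exercise of the strike-108.42 put must be checked at each of the 5 dates (spot 113.25), which forces a node-by-node comparison of intrinsic and continuation value backward from expiry.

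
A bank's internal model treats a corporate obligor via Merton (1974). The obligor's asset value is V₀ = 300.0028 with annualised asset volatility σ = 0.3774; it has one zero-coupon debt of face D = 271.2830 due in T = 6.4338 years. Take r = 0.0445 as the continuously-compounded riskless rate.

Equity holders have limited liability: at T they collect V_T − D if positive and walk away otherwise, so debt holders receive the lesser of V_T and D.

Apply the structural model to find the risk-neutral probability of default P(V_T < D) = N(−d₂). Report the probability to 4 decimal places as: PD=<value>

PD=0.5297

Work the structural quantities from V₀ = 300.0028 against face 271.2830:
d₁ = [ln(V₀/D) + (r + σ²/2)T] / (σ√T)
   = [ln(300.0028/271.2830) + (0.0445 + 0.5·0.3774²)·6.4338] / (0.3774·√6.4338)
   = [0.100629 + 0.744490] / 0.957273 = 0.882840
d₂ = d₁ − σ√T = 0.882840 − 0.957273 = -0.074432
risk-neutral PD = N(−d₂) = N(0.074432) = 0.529667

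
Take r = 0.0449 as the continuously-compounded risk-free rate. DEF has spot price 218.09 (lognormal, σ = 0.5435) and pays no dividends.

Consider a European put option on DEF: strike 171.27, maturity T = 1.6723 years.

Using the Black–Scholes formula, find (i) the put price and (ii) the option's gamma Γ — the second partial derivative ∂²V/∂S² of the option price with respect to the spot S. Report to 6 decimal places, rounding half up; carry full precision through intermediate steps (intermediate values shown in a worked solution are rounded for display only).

σ√T = 0.5435·√1.6723 = 0.702840
d₁ = (ln(S/K) + (r+σ²/2)T) / (σ√T) = (ln(218.09/171.27) + (0.0449+0.5435²/2)·1.6723) / 0.702840 = (0.241667 + 0.322078) / 0.702840 = 0.802096
d₂ = d₁ − σ√T = 0.802096 − 0.702840 = 0.099255
e^{−rT} = 0.927663
N(−d₁) = 0.211249,  N(−d₂) = 0.460468
Put price V = K·e^{−rT}·N(−d₂) − S·N(−d₁) = 73.159547 − 46.071260 = 27.088286
φ(d₁) = (1/√(2π))·e^{−d₁²/2} = 0.289206
Γ = φ(d₁) / (S·σ·√T) = 0.001887

price = 27.088286
Γ = 0.001887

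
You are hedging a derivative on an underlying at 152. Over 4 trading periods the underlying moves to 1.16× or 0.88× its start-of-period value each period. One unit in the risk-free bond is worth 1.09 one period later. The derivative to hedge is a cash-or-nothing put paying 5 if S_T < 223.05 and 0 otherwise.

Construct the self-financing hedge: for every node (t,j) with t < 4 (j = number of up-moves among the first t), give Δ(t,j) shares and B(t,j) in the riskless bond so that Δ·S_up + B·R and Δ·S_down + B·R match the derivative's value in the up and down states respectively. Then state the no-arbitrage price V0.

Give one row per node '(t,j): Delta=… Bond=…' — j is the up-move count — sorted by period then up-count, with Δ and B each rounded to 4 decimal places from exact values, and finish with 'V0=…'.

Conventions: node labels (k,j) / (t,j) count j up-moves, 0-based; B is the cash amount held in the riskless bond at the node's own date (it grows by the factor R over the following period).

Under the risk-neutral measure, an up-move has probability p* = (R−d)/(u−d) = 0.7500 and values discount at R = 1.09.
Terminal payoffs: V(4,0)=5.0000, V(4,1)=5.0000, V(4,2)=5.0000, V(4,3)=5.0000, V(4,4)=0.0000
(3,0): S=103.5837. Δ = (V_up−V_dn)/(S_up−S_dn) = (5.0000−5.0000)/(120.1571−91.1537) = 0.0000. V = [p*·5.0000 + (1−p*)·5.0000]/1.09 = 4.5872. B = V − Δ·S = 4.5872.
(3,1): S=136.5422. Δ = (V_up−V_dn)/(S_up−S_dn) = (5.0000−5.0000)/(158.3890−120.1571) = 0.0000. V = [p*·5.0000 + (1−p*)·5.0000]/1.09 = 4.5872. B = V − Δ·S = 4.5872.
(3,2): S=179.9875. Δ = (V_up−V_dn)/(S_up−S_dn) = (5.0000−5.0000)/(208.7854−158.3890) = 0.0000. V = [p*·5.0000 + (1−p*)·5.0000]/1.09 = 4.5872. B = V − Δ·S = 4.5872.
(3,3): S=237.2562. Δ = (V_up−V_dn)/(S_up−S_dn) = (0.0000−5.0000)/(275.2172−208.7854) = -0.0753. V = [p*·0.0000 + (1−p*)·5.0000]/1.09 = 1.1468. B = V − Δ·S = 19.0039.
(2,0): S=117.7088. Δ = (V_up−V_dn)/(S_up−S_dn) = (4.5872−4.5872)/(136.5422−103.5837) = 0.0000. V = [p*·4.5872 + (1−p*)·4.5872]/1.09 = 4.2084. B = V − Δ·S = 4.2084.
(2,1): S=155.1616. Δ = (V_up−V_dn)/(S_up−S_dn) = (4.5872−4.5872)/(179.9875−136.5422) = 0.0000. V = [p*·4.5872 + (1−p*)·4.5872]/1.09 = 4.2084. B = V − Δ·S = 4.2084.
(2,2): S=204.5312. Δ = (V_up−V_dn)/(S_up−S_dn) = (1.1468−4.5872)/(237.2562−179.9875) = -0.0601. V = [p*·1.1468 + (1−p*)·4.5872]/1.09 = 1.8412. B = V − Δ·S = 14.1282.
(1,0): S=133.7600. Δ = (V_up−V_dn)/(S_up−S_dn) = (4.2084−4.2084)/(155.1616−117.7088) = 0.0000. V = [p*·4.2084 + (1−p*)·4.2084]/1.09 = 3.8609. B = V − Δ·S = 3.8609.
(1,1): S=176.3200. Δ = (V_up−V_dn)/(S_up−S_dn) = (1.8412−4.2084)/(204.5312−155.1616) = -0.0479. V = [p*·1.8412 + (1−p*)·4.2084]/1.09 = 2.2321. B = V − Δ·S = 10.6865.
(0,0): S=152.0000. Δ = (V_up−V_dn)/(S_up−S_dn) = (2.2321−3.8609)/(176.3200−133.7600) = -0.0383. V = [p*·2.2321 + (1−p*)·3.8609]/1.09 = 2.4214. B = V − Δ·S = 8.2386.
Check: Δ(0,0)·S0 + B(0,0) = 2.4214 = V0.

(0,0): Delta=-0.0383 Bond=8.2386
(1,0): Delta=0.0000 Bond=3.8609
(1,1): Delta=-0.0479 Bond=10.6865
(2,0): Delta=0.0000 Bond=4.2084
(2,1): Delta=0.0000 Bond=4.2084
(2,2): Delta=-0.0601 Bond=14.1282
(3,0): Delta=0.0000 Bond=4.5872
(3,1): Delta=0.0000 Bond=4.5872
(3,2): Delta=0.0000 Bond=4.5872
(3,3): Delta=-0.0753 Bond=19.0039
V0=2.4214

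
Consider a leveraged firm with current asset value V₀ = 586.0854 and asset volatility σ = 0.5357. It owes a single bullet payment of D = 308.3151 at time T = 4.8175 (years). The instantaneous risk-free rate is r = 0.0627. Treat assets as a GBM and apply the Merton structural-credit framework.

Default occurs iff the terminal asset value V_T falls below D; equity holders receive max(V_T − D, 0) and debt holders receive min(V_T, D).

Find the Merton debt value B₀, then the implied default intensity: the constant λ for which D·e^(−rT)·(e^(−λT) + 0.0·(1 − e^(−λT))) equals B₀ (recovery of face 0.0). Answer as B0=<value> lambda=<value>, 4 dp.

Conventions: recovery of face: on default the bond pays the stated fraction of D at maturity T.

B0=181.5122 lambda=0.0473

Apply the equity-as-call identities (strike 308.3151, horizon 4.8175 years):
d₁ = [ln(V₀/D) + (r + σ²/2)T] / (σ√T)
   = [ln(586.0854/308.3151) + (0.0627 + 0.5·0.5357²)·4.8175] / (0.5357·√4.8175)
   = [0.642343 + 0.993307] / 1.175797 = 1.391099
d₂ = d₁ − σ√T = 1.391099 − 1.175797 = 0.215301
N(d₁) = 0.917902,  N(d₂) = 0.585234,  e^(−rT) = 0.739296
E₀ = V₀·N(d₁) − D·e^(−rT)·N(d₂)
   = 586.0854·0.917902 − 308.3151·0.739296·0.585234 = 404.573238
B₀ = V₀ − E₀ = 586.0854 − 404.573238 = 181.512162
e^(−λT) = (B₀·e^(rT)/D − 0)/(1 − 0) = (181.5122·1.352639/308.3151 − 0)/1 = 0.79632953
λ = −ln(0.79632953)/4.8175 = 0.047274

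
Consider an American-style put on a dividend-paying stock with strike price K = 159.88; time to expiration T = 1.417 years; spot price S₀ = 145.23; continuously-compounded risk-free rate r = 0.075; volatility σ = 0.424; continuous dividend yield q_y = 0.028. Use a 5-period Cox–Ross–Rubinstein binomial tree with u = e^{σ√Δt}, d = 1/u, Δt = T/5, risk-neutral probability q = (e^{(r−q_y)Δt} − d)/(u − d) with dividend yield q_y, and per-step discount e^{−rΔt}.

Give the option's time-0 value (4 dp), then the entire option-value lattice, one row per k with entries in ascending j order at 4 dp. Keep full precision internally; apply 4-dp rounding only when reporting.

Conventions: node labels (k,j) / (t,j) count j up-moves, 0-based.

params: Δt=0.28340 u=1.25322 d=0.79794 q=0.47326 e^(-rΔt)=0.97897
t_5 payoffs: 112.8996 86.0943 43.9947 0.0000 0.0000 0.0000
k=4: node(4,0) S=58.8768 payoff=101.0032 vs cont=98.1061 → 101.0032 [stop]  node(4,1) S=92.4699 payoff=67.4101 vs cont=64.7786 → 67.4101 [stop]  node(4,2) S=145.2300 payoff=14.6500 vs cont=22.6864 → 22.6864 [wait]  node(4,3) S=228.0932 payoff=0.0000 vs cont=0.0000 → 0.0000 [wait]  node(4,4) S=358.2352 payoff=0.0000 vs cont=0.0000 → 0.0000 [wait]
k=3: node(3,0) S=73.7857 payoff=86.0943 vs cont=83.3151 → 86.0943 [stop]  node(3,1) S=115.8853 payoff=43.9947 vs cont=45.2716 → 45.2716 [wait]  node(3,2) S=182.0054 payoff=0.0000 vs cont=11.6985 → 11.6985 [wait]  node(3,3) S=285.8514 payoff=0.0000 vs cont=0.0000 → 0.0000 [wait]
k=2: node(2,0) S=92.4699 payoff=67.4101 vs cont=65.3702 → 67.4101 [stop]  node(2,1) S=145.2300 payoff=14.6500 vs cont=28.7648 → 28.7648 [wait]  node(2,2) S=228.0932 payoff=0.0000 vs cont=6.0325 → 6.0325 [wait]
k=1: node(1,0) S=115.8853 payoff=43.9947 vs cont=48.0877 → 48.0877 [wait]  node(1,1) S=182.0054 payoff=0.0000 vs cont=17.6278 → 17.6278 [wait]
k=0: node(0,0) S=145.2300 payoff=14.6500 vs cont=32.9641 → 32.9641 [wait]

price = 32.9641
tree:
32.9641
48.0877 17.6278
67.4101 28.7648 6.0325
86.0943 45.2716 11.6985 0.0000
101.0032 67.4101 22.6864 0.0000 0.0000
112.8996 86.0943 43.9947 0.0000 0.0000 0.0000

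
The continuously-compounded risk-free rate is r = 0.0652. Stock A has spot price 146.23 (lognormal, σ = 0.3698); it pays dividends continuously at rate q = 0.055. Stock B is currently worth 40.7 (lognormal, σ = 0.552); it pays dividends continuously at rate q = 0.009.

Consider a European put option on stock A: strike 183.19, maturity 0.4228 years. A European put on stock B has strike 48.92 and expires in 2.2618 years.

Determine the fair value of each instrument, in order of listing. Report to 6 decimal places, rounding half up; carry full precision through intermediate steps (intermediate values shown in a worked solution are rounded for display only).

price(stock A put K=183.19) = 39.043192
price(stock B put K=48.92) = 14.409122

[stock A put K=183.19]
σ√T = 0.3698·√0.4228 = 0.240455
d₁ = (ln(S/K) + (r−q+σ²/2)T) / (σ√T) = (ln(146.23/183.19) + (0.0652−0.055+0.3698²/2)·0.4228) / 0.240455 = (-0.225343 + 0.033222) / 0.240455 = -0.798989
d₂ = d₁ − σ√T = -0.798989 − 0.240455 = -1.039444
e^{−rT} = 0.972810
e^{−qT} = 0.977014
N(−d₁) = 0.787852,  N(−d₂) = 0.850701
price = K·e^{−rT}·N(−d₂) − S·e^{−qT}·N(−d₁) = 151.602613 − 112.559420 = 39.043192
[stock B put K=48.92]
σ√T = 0.552·√2.2618 = 0.830168
d₁ = (ln(S/K) + (r−q+σ²/2)T) / (σ√T) = (ln(40.7/48.92) + (0.0652−0.009+0.552²/2)·2.2618) / 0.830168 = (-0.183958 + 0.471703) / 0.830168 = 0.346610
d₂ = d₁ − σ√T = 0.346610 − 0.830168 = -0.483558
e^{−rT} = 0.862889
e^{−qT} = 0.979850
N(−d₁) = 0.364442,  N(−d₂) = 0.685650
price = K·e^{−rT}·N(−d₂) − S·e^{−qT}·N(−d₁) = 28.943030 − 14.533909 = 14.409122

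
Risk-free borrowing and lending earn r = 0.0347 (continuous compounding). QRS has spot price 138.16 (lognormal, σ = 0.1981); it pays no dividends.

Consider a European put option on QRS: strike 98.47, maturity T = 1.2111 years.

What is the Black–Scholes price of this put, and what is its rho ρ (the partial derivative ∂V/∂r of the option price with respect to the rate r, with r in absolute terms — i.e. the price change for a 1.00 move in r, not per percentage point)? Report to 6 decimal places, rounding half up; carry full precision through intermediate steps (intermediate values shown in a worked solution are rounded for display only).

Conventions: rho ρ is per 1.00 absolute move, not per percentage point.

price = 0.404711
ρ = -5.808433

σ√T = 0.1981·√1.2111 = 0.218009
d₁ = (ln(S/K) + (r+σ²/2)T) / (σ√T) = (ln(138.16/98.47) + (0.0347+0.1981²/2)·1.2111) / 0.218009 = (0.338661 + 0.065789) / 0.218009 = 1.855197
d₂ = d₁ − σ√T = 1.855197 − 0.218009 = 1.637188
e^{−rT} = 0.958846
N(−d₁) = 0.031784,  N(−d₂) = 0.050796
Put price V = K·e^{−rT}·N(−d₂) − S·N(−d₁) = 4.795998 − 4.391287 = 0.404711
ρ = −K·T·e^{−rT}·N(−d₂) = -5.808433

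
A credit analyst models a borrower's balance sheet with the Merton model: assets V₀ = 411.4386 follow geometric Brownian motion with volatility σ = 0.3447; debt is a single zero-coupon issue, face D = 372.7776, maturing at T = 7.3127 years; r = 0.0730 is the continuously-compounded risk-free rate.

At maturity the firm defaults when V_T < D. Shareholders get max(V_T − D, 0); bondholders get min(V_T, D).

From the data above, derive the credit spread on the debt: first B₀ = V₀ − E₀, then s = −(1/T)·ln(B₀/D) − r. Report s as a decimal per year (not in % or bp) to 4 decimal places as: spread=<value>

spread=0.0269

Apply the equity-as-call identities (strike 372.7776, horizon 7.3127 years):
d₁ = [ln(V₀/D) + (r + σ²/2)T] / (σ√T)
   = [ln(411.4386/372.7776) + (0.0730 + 0.5·0.3447²)·7.3127] / (0.3447·√7.3127)
   = [0.098678 + 0.968268] / 0.932138 = 1.144622
d₂ = d₁ − σ√T = 1.144622 − 0.932138 = 0.212484
N(d₁) = 0.873817,  N(d₂) = 0.584135,  e^(−rT) = 0.586357
E₀ = V₀·N(d₁) − D·e^(−rT)·N(d₂)
   = 411.4386·0.873817 − 372.7776·0.586357·0.584135 = 231.841433
B₀ = V₀ − E₀ = 411.4386 − 231.841433 = 179.597167
spread = −(1/T)·ln(B₀/D) − r = −(1/7.3127)·ln(179.597167/372.7776) − 0.0730 = 0.02686265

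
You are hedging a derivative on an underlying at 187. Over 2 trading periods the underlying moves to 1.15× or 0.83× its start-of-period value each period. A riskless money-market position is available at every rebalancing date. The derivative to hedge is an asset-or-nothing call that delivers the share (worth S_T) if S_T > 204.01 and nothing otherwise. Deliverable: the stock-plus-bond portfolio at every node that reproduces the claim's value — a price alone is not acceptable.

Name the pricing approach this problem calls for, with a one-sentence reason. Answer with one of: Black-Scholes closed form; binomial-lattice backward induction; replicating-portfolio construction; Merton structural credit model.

framework: replicating-portfolio construction

Key observation: the deliverable is the dynamic trading strategy on the 2-step tree (spot 187, moves 1.15 and 0.83), so the valuation must go through the node-by-node replicating-portfolio solve.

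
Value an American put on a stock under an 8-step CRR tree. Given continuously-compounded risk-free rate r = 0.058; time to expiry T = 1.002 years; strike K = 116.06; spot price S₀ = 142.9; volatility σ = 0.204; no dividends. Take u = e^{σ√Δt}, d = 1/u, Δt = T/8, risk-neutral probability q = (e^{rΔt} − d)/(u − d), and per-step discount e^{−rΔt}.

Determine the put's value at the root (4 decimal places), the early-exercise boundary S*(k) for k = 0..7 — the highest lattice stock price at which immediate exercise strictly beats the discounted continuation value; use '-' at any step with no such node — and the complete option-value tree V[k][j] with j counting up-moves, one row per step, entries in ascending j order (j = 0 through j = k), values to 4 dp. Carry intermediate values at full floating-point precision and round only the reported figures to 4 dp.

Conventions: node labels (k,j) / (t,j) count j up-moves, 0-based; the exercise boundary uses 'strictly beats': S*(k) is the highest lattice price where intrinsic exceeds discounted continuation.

price = 1.2935
boundary = - - - - - 99.5998 92.6624 99.5998
tree:
1.2935
2.2735 0.4504
3.9097 0.8677 0.0901
6.5456 1.6482 0.1941 0.0000
10.5998 3.0746 0.4181 0.0000 0.0000
16.4602 5.5979 0.9006 0.0000 0.0000 0.0000
23.3976 9.8500 1.9401 0.0000 0.0000 0.0000 0.0000
29.8517 16.4602 4.1795 0.0000 0.0000 0.0000 0.0000 0.0000
35.8563 23.3976 9.0035 0.0000 0.0000 0.0000 0.0000 0.0000 0.0000

params: Δt=0.12525 u=1.07487 d=0.93035 q=0.53241 e^(-rΔt)=0.99276
t_8 payoffs: 35.8563 23.3976 9.0035 0.0000 0.0000 0.0000 0.0000 0.0000 0.0000
t_7: node(7,0) S=86.2083 payoff=29.8517 vs cont=29.0117 → 29.8517 [stop]  node(7,1) S=99.5998 payoff=16.4602 vs cont=15.6201 → 16.4602 [stop]  node(7,2) S=115.0716 payoff=0.9884 vs cont=4.1795 → 4.1795 [wait]  node(7,3) S=132.9467 payoff=0.0000 vs cont=0.0000 → 0.0000 [wait]  node(7,4) S=153.5985 payoff=0.0000 vs cont=0.0000 → 0.0000 [wait]  node(7,5) S=177.4584 payoff=0.0000 vs cont=0.0000 → 0.0000 [wait]  node(7,6) S=205.0246 payoff=0.0000 vs cont=0.0000 → 0.0000 [wait]  node(7,7) S=236.8730 payoff=0.0000 vs cont=0.0000 → 0.0000 [wait]  ⇒ S*(7)=99.5998
t_6: node(6,0) S=92.6624 payoff=23.3976 vs cont=22.5575 → 23.3976 [stop]  node(6,1) S=107.0565 payoff=9.0035 vs cont=9.8500 → 9.8500 [wait]  node(6,2) S=123.6866 payoff=0.0000 vs cont=1.9401 → 1.9401 [wait]  node(6,3) S=142.9000 payoff=0.0000 vs cont=0.0000 → 0.0000 [wait]  node(6,4) S=165.0980 payoff=0.0000 vs cont=0.0000 → 0.0000 [wait]  node(6,5) S=190.7442 payoff=0.0000 vs cont=0.0000 → 0.0000 [wait]  node(6,6) S=220.3742 payoff=0.0000 vs cont=0.0000 → 0.0000 [wait]  ⇒ S*(6)=92.6624
t_5: node(5,0) S=99.5998 payoff=16.4602 vs cont=16.0676 → 16.4602 [stop]  node(5,1) S=115.0716 payoff=0.9884 vs cont=5.5979 → 5.5979 [wait]  node(5,2) S=132.9467 payoff=0.0000 vs cont=0.9006 → 0.9006 [wait]  node(5,3) S=153.5985 payoff=0.0000 vs cont=0.0000 → 0.0000 [wait]  node(5,4) S=177.4584 payoff=0.0000 vs cont=0.0000 → 0.0000 [wait]  node(5,5) S=205.0246 payoff=0.0000 vs cont=0.0000 → 0.0000 [wait]  ⇒ S*(5)=99.5998
t_4: node(4,0) S=107.0565 payoff=9.0035 vs cont=10.5998 → 10.5998 [wait]  node(4,1) S=123.6866 payoff=0.0000 vs cont=3.0746 → 3.0746 [wait]  node(4,2) S=142.9000 payoff=0.0000 vs cont=0.4181 → 0.4181 [wait]  node(4,3) S=165.0980 payoff=0.0000 vs cont=0.0000 → 0.0000 [wait]  node(4,4) S=190.7442 payoff=0.0000 vs cont=0.0000 → 0.0000 [wait]  ⇒ S*(4)=-
t_3: node(3,0) S=115.0716 payoff=0.9884 vs cont=6.5456 → 6.5456 [wait]  node(3,1) S=132.9467 payoff=0.0000 vs cont=1.6482 → 1.6482 [wait]  node(3,2) S=153.5985 payoff=0.0000 vs cont=0.1941 → 0.1941 [wait]  node(3,3) S=177.4584 payoff=0.0000 vs cont=0.0000 → 0.0000 [wait]  ⇒ S*(3)=-
t_2: node(2,0) S=123.6866 payoff=0.0000 vs cont=3.9097 → 3.9097 [wait]  node(2,1) S=142.9000 payoff=0.0000 vs cont=0.8677 → 0.8677 [wait]  node(2,2) S=165.0980 payoff=0.0000 vs cont=0.0901 → 0.0901 [wait]  ⇒ S*(2)=-
t_1: node(1,0) S=132.9467 payoff=0.0000 vs cont=2.2735 → 2.2735 [wait]  node(1,1) S=153.5985 payoff=0.0000 vs cont=0.4504 → 0.4504 [wait]  ⇒ S*(1)=-
t_0: node(0,0) S=142.9000 payoff=0.0000 vs cont=1.2935 → 1.2935 [wait]  ⇒ S*(0)=-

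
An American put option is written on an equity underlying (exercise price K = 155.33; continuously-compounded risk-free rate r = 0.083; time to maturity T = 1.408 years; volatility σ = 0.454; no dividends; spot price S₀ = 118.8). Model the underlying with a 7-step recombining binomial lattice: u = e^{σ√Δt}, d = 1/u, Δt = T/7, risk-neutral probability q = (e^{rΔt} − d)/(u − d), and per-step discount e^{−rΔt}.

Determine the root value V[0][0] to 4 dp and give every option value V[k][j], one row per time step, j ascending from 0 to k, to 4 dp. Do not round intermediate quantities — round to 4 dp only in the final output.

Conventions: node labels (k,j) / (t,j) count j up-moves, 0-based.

params: Δt=0.20114 u=1.22583 d=0.81578 q=0.49033 e^(-rΔt)=0.98344
t_7 payoffs: 126.7662 112.4086 90.8343 58.4157 9.7020 0.0000 0.0000 0.0000
k=6: node(6,0) S=35.0143 payoff=120.3157 vs cont=117.7440 → 120.3157 [stop]  node(6,1) S=52.6141 payoff=102.7159 vs cont=100.1442 → 102.7159 [stop]  node(6,2) S=79.0605 payoff=76.2695 vs cont=73.6979 → 76.2695 [stop]  node(6,3) S=118.8000 payoff=36.5300 vs cont=33.9583 → 36.5300 [stop]  node(6,4) S=178.5145 payoff=0.0000 vs cont=4.8630 → 4.8630 [wait]  node(6,5) S=268.2444 payoff=0.0000 vs cont=0.0000 → 0.0000 [wait]  node(6,6) S=403.0767 payoff=0.0000 vs cont=0.0000 → 0.0000 [wait]
k=5: node(5,0) S=42.9214 payoff=112.4086 vs cont=109.8369 → 112.4086 [stop]  node(5,1) S=64.4957 payoff=90.8343 vs cont=88.2626 → 90.8343 [stop]  node(5,2) S=96.9143 payoff=58.4157 vs cont=55.8440 → 58.4157 [stop]  node(5,3) S=145.6280 payoff=9.7020 vs cont=20.6550 → 20.6550 [wait]  node(5,4) S=218.8276 payoff=0.0000 vs cont=2.4375 → 2.4375 [wait]  node(5,5) S=328.8207 payoff=0.0000 vs cont=0.0000 → 0.0000 [wait]
k=4: node(4,0) S=52.6141 payoff=102.7159 vs cont=100.1442 → 102.7159 [stop]  node(4,1) S=79.0605 payoff=76.2695 vs cont=73.6979 → 76.2695 [stop]  node(4,2) S=118.8000 payoff=36.5300 vs cont=39.2400 → 39.2400 [wait]  node(4,3) S=178.5145 payoff=0.0000 vs cont=11.5284 → 11.5284 [wait]  node(4,4) S=268.2444 payoff=0.0000 vs cont=1.2217 → 1.2217 [wait]
k=3: node(3,0) S=64.4957 payoff=90.8343 vs cont=88.2626 → 90.8343 [stop]  node(3,1) S=96.9143 payoff=58.4157 vs cont=57.1508 → 58.4157 [stop]  node(3,2) S=145.6280 payoff=9.7020 vs cont=25.2275 → 25.2275 [wait]  node(3,3) S=218.8276 payoff=0.0000 vs cont=6.3676 → 6.3676 [wait]
k=2: node(2,0) S=79.0605 payoff=76.2695 vs cont=73.6979 → 76.2695 [stop]  node(2,1) S=118.8000 payoff=36.5300 vs cont=41.4449 → 41.4449 [wait]  node(2,2) S=178.5145 payoff=0.0000 vs cont=15.7154 → 15.7154 [wait]
k=1: node(1,0) S=96.9143 payoff=58.4157 vs cont=58.2140 → 58.4157 [stop]  node(1,1) S=145.6280 payoff=9.7020 vs cont=28.3517 → 28.3517 [wait]
k=0: node(0,0) S=118.8000 payoff=36.5300 vs cont=42.9514 → 42.9514 [wait]

price = 42.9514
tree:
42.9514
58.4157 28.3517
76.2695 41.4449 15.7154
90.8343 58.4157 25.2275 6.3676
102.7159 76.2695 39.2400 11.5284 1.2217
112.4086 90.8343 58.4157 20.6550 2.4375 0.0000
120.3157 102.7159 76.2695 36.5300 4.8630 0.0000 0.0000
126.7662 112.4086 90.8343 58.4157 9.7020 0.0000 0.0000 0.0000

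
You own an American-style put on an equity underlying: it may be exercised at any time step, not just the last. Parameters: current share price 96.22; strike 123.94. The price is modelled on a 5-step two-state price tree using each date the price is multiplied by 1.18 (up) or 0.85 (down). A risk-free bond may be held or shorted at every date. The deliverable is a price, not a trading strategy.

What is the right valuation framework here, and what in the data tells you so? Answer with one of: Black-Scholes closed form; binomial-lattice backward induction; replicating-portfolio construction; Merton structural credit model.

framework: binomial-lattice backward induction

Key observation: an American put (K = 123.94, S₀ = 96.22) on a 5-date tree has no closed form — the optimal stopping decision is embedded and must be resolved recursively from expiry.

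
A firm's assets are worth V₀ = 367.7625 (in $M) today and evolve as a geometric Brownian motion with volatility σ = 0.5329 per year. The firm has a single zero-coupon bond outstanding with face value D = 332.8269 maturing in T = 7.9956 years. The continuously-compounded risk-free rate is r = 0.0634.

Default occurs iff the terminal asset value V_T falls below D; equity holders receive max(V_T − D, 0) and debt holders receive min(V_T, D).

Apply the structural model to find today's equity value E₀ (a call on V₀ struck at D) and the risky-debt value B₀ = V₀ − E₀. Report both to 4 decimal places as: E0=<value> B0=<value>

With assets at 367.7625 and a single debt payment of 332.8269 at 7.9956 years:
d₁ = [ln(V₀/D) + (r + σ²/2)T] / (σ√T)
   = [ln(367.7625/332.8269) + (0.0634 + 0.5·0.5329²)·7.9956] / (0.5329·√7.9956)
   = [0.099815 + 1.642226] / 1.506854 = 1.156078
d₂ = d₁ − σ√T = 1.156078 − 1.506854 = -0.350776
N(d₁) = 0.876175,  N(d₂) = 0.362878,  e^(−rT) = 0.602347
E₀ = V₀·N(d₁) − D·e^(−rT)·N(d₂)
   = 367.7625·0.876175 − 332.8269·0.602347·0.362878 = 249.475589
B₀ = V₀ − E₀ = 367.7625 − 249.475589 = 118.286911

E0=249.4756 B0=118.2869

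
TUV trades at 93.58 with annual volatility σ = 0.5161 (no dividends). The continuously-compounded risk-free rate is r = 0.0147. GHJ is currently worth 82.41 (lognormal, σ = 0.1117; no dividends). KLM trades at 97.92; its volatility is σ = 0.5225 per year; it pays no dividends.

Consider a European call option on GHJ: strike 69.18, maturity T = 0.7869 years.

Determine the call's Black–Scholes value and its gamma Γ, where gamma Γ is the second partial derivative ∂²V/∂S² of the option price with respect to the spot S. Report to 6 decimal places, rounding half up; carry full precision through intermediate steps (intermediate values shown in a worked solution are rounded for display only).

price = 14.111510
Γ = 0.007552

σ√T = 0.1117·√0.7869 = 0.099086
d₁ = (ln(S/K) + (r+σ²/2)T) / (σ√T) = (ln(82.41/69.18) + (0.0147+0.1117²/2)·0.7869) / 0.099086 = (0.174995 + 0.016476) / 0.099086 = 1.932374
d₂ = d₁ − σ√T = 1.932374 − 0.099086 = 1.833287
e^{−rT} = 0.988499
N(d₁) = 0.973343,  N(d₂) = 0.966620
Call price V = S·N(d₁) − K·e^{−rT}·N(d₂) = 80.213220 − 66.101710 = 14.111510
φ(d₁) = (1/√(2π))·e^{−d₁²/2} = 0.061669
Γ = φ(d₁) / (S·σ·√T) = 0.007552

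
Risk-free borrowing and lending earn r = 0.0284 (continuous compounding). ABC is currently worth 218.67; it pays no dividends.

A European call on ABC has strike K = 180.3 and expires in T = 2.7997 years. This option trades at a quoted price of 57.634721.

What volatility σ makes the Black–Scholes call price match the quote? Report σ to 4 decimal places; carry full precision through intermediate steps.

At σ = 0.1776 the Black–Scholes value reproduces the quote:
σ√T = 0.1776·√2.7997 = 0.297166
d₁ = (ln(S/K) + (r+σ²/2)T) / (σ√T) = (ln(218.67/180.3) + (0.0284+0.1776²/2)·2.7997) / 0.297166 = (0.192942 + 0.123665) / 0.297166 = 1.065422
d₂ = d₁ − σ√T = 1.065422 − 0.297166 = 0.768256
e^{−rT} = 0.923567
N(d₁) = 0.856657,  N(d₂) = 0.778832
V = S·N(d₁) − K·e^{−rT}·N(d₂) = 187.325283 − 129.690562 = 57.634721 (equal to the quote); since ∂V/∂σ > 0 for all σ, the implied volatility is unique

sigma = 0.1776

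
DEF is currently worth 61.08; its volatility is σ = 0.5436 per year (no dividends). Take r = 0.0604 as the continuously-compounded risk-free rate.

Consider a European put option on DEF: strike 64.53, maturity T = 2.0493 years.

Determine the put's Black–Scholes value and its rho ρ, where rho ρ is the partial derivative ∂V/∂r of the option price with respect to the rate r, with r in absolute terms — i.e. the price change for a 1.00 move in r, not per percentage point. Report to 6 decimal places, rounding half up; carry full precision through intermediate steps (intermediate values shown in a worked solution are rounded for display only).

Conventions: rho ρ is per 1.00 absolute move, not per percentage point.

price = 15.914425
ρ = -72.228553

σ√T = 0.5436·√2.0493 = 0.778184
d₁ = (ln(S/K) + (r+σ²/2)T) / (σ√T) = (ln(61.08/64.53) + (0.0604+0.5436²/2)·2.0493) / 0.778184 = (-0.054946 + 0.426563) / 0.778184 = 0.477544
d₂ = d₁ − σ√T = 0.477544 − 0.778184 = -0.300640
e^{−rT} = 0.883576
N(−d₁) = 0.316487,  N(−d₂) = 0.618155
Put price V = K·e^{−rT}·N(−d₂) − S·N(−d₁) = 35.245476 − 19.331050 = 15.914425
ρ = −K·T·e^{−rT}·N(−d₂) = -72.228553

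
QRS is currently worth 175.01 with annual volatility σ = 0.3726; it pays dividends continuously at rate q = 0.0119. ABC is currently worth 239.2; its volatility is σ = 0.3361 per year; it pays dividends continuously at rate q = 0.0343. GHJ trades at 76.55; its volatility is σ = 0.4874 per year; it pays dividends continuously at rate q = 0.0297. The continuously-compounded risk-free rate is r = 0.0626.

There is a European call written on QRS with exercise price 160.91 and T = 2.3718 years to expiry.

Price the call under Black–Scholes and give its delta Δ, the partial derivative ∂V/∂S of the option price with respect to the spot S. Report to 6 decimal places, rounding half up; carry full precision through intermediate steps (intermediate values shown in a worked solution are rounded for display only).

price = 52.705528
Δ = 0.719251

σ√T = 0.3726·√2.3718 = 0.573828
d₁ = (ln(S/K) + (r−q+σ²/2)T) / (σ√T) = (ln(175.01/160.91) + (0.0626−0.0119+0.3726²/2)·2.3718) / 0.573828 = (0.083998 + 0.284890) / 0.573828 = 0.642854
d₂ = d₁ − σ√T = 0.642854 − 0.573828 = 0.069025
e^{−rT} = 0.862022
e^{−qT} = 0.972170
N(d₁) = 0.739840,  N(d₂) = 0.527515
Call price V = S·e^{−qT}·N(d₁) − K·e^{−rT}·N(d₂) = 125.876090 − 73.170562 = 52.705528
Δ = e^{−qT}·N(d₁) = 0.719251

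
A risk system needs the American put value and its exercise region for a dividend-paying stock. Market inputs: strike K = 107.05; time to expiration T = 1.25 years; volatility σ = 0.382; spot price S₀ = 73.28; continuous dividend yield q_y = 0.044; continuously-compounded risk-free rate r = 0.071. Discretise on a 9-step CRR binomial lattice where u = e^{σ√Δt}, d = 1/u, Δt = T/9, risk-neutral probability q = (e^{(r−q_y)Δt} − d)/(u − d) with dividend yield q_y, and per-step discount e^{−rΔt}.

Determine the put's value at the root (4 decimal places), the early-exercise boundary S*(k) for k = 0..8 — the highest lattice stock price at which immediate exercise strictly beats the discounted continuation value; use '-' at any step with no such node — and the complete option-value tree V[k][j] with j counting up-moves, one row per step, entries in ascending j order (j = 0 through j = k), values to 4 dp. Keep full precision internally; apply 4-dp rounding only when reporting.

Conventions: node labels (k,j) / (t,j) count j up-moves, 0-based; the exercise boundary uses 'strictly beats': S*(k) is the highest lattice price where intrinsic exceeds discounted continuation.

Δt=0.13889  u=1.15300  d=0.86731  q=0.47762  discount=0.99019
step 9 (expiry): payoffs max(K−S,0) = 86.7012 79.9984 71.0876 59.2417 43.4938 22.5585 0.0000 0.0000 0.0000 0.0000
step 8: (k=8,j=0): S=23.4620, K−S=83.5880, hold=82.6805 ⇒ V=83.5880 exercise | (k=8,j=1): S=31.1904, K−S=75.8596, hold=74.9992 ⇒ V=75.8596 exercise | (k=8,j=2): S=41.4644, K−S=65.5856, hold=64.7878 ⇒ V=65.5856 exercise | (k=8,j=3): S=55.1227, K−S=51.9273, hold=51.2127 ⇒ V=51.9273 exercise | (k=8,j=4): S=73.2800, K−S=33.7700, hold=33.1660 ⇒ V=33.7700 exercise | (k=8,j=5): S=97.4183, K−S=9.6317, hold=11.6685 ⇒ V=11.6685 continue | (k=8,j=6): S=129.5076, K−S=0.0000, hold=0.0000 ⇒ V=0.0000 continue | (k=8,j=7): S=172.1671, K−S=0.0000, hold=0.0000 ⇒ V=0.0000 continue | (k=8,j=8): S=228.8786, K−S=0.0000, hold=0.0000 ⇒ V=0.0000 continue  boundary S*=73.2800
step 7: (k=7,j=0): S=27.0516, K−S=79.9984, hold=79.1128 ⇒ V=79.9984 exercise | (k=7,j=1): S=35.9624, K−S=71.0876, hold=70.2563 ⇒ V=71.0876 exercise | (k=7,j=2): S=47.8083, K−S=59.2417, hold=58.4826 ⇒ V=59.2417 exercise | (k=7,j=3): S=63.5562, K−S=43.4938, hold=42.8306 ⇒ V=43.4938 exercise | (k=7,j=4): S=84.4915, K−S=22.5585, hold=22.9861 ⇒ V=22.9861 continue | (k=7,j=5): S=112.3228, K−S=0.0000, hold=6.0356 ⇒ V=6.0356 continue | (k=7,j=6): S=149.3216, K−S=0.0000, hold=0.0000 ⇒ V=0.0000 continue | (k=7,j=7): S=198.5079, K−S=0.0000, hold=0.0000 ⇒ V=0.0000 continue  boundary S*=63.5562
step 6: (k=6,j=0): S=31.1904, K−S=75.8596, hold=74.9992 ⇒ V=75.8596 exercise | (k=6,j=1): S=41.4644, K−S=65.5856, hold=64.7878 ⇒ V=65.5856 exercise | (k=6,j=2): S=55.1227, K−S=51.9273, hold=51.2127 ⇒ V=51.9273 exercise | (k=6,j=3): S=73.2800, K−S=33.7700, hold=33.3682 ⇒ V=33.7700 exercise | (k=6,j=4): S=97.4183, K−S=9.6317, hold=14.7441 ⇒ V=14.7441 continue | (k=6,j=5): S=129.5076, K−S=0.0000, hold=3.1219 ⇒ V=3.1219 continue | (k=6,j=6): S=172.1671, K−S=0.0000, hold=0.0000 ⇒ V=0.0000 continue  boundary S*=73.2800
step 5: (k=5,j=0): S=35.9624, K−S=71.0876, hold=70.2563 ⇒ V=71.0876 exercise | (k=5,j=1): S=47.8083, K−S=59.2417, hold=58.4826 ⇒ V=59.2417 exercise | (k=5,j=2): S=63.5562, K−S=43.4938, hold=42.8306 ⇒ V=43.4938 exercise | (k=5,j=3): S=84.4915, K−S=22.5585, hold=24.4406 ⇒ V=24.4406 continue | (k=5,j=4): S=112.3228, K−S=0.0000, hold=9.1029 ⇒ V=9.1029 continue | (k=5,j=5): S=149.3216, K−S=0.0000, hold=1.6148 ⇒ V=1.6148 continue  boundary S*=63.5562
step 4: (k=4,j=0): S=41.4644, K−S=65.5856, hold=64.7878 ⇒ V=65.5856 exercise | (k=4,j=1): S=55.1227, K−S=51.9273, hold=51.2127 ⇒ V=51.9273 exercise | (k=4,j=2): S=73.2800, K−S=33.7700, hold=34.0561 ⇒ V=34.0561 continue | (k=4,j=3): S=97.4183, K−S=9.6317, hold=16.9471 ⇒ V=16.9471 continue | (k=4,j=4): S=129.5076, K−S=0.0000, hold=5.4722 ⇒ V=5.4722 continue  boundary S*=55.1227
step 3: (k=3,j=0): S=47.8083, K−S=59.2417, hold=58.4826 ⇒ V=59.2417 exercise | (k=3,j=1): S=63.5562, K−S=43.4938, hold=42.9659 ⇒ V=43.4938 exercise | (k=3,j=2): S=84.4915, K−S=22.5585, hold=25.6305 ⇒ V=25.6305 continue | (k=3,j=3): S=112.3228, K−S=0.0000, hold=11.3539 ⇒ V=11.3539 continue  boundary S*=63.5562
step 2: (k=2,j=0): S=55.1227, K−S=51.9273, hold=51.2127 ⇒ V=51.9273 exercise | (k=2,j=1): S=73.2800, K−S=33.7700, hold=34.6189 ⇒ V=34.6189 continue | (k=2,j=2): S=97.4183, K−S=9.6317, hold=18.6271 ⇒ V=18.6271 continue  boundary S*=55.1227
step 1: (k=1,j=0): S=63.5562, K−S=43.4938, hold=43.2320 ⇒ V=43.4938 exercise | (k=1,j=1): S=84.4915, K−S=22.5585, hold=26.7161 ⇒ V=26.7161 continue  boundary S*=63.5562
step 0: (k=0,j=0): S=73.2800, K−S=33.7700, hold=35.1323 ⇒ V=35.1323 continue  boundary S*=-

price = 35.1323
boundary = - 63.5562 55.1227 63.5562 55.1227 63.5562 73.2800 63.5562 73.2800
tree:
35.1323
43.4938 26.7161
51.9273 34.6189 18.6271
59.2417 43.4938 25.6305 11.3539
65.5856 51.9273 34.0561 16.9471 5.4722
71.0876 59.2417 43.4938 24.4406 9.1029 1.6148
75.8596 65.5856 51.9273 33.7700 14.7441 3.1219 0.0000
79.9984 71.0876 59.2417 43.4938 22.9861 6.0356 0.0000 0.0000
83.5880 75.8596 65.5856 51.9273 33.7700 11.6685 0.0000 0.0000 0.0000
86.7012 79.9984 71.0876 59.2417 43.4938 22.5585 0.0000 0.0000 0.0000 0.0000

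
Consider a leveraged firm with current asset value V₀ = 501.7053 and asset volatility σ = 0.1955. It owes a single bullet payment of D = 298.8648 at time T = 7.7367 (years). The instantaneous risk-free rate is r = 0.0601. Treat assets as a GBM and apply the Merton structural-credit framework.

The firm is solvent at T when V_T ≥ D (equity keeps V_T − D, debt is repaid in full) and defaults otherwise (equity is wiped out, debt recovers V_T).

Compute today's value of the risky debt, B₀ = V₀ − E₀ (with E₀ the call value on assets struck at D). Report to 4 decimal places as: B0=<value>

B0=185.4605

Equity is a call on the firm's assets struck at D = 298.8648:
d₁ = [ln(V₀/D) + (r + σ²/2)T] / (σ√T)
   = [ln(501.7053/298.8648) + (0.0601 + 0.5·0.1955²)·7.7367] / (0.1955·√7.7367)
   = [0.518022 + 0.612825] / 0.543782 = 2.079596
d₂ = d₁ − σ√T = 2.079596 − 0.543782 = 1.535815
N(d₁) = 0.981219,  N(d₂) = 0.937708,  e^(−rT) = 0.628150
E₀ = V₀·N(d₁) − D·e^(−rT)·N(d₂)
   = 501.7053·0.981219 − 298.8648·0.628150·0.937708 = 316.244780
B₀ = V₀ − E₀ = 501.7053 − 316.244780 = 185.460520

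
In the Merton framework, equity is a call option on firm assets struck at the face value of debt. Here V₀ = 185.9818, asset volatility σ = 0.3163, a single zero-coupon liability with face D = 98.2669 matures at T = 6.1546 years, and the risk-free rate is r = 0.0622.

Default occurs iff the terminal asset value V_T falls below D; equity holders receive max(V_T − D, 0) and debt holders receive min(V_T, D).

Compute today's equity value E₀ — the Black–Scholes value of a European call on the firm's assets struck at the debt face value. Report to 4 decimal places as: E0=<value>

E0=122.7449

Work the structural quantities from V₀ = 185.9818 against face 98.2669:
d₁ = [ln(V₀/D) + (r + σ²/2)T] / (σ√T)
   = [ln(185.9818/98.2669) + (0.0622 + 0.5·0.3163²)·6.1546] / (0.3163·√6.1546)
   = [0.637962 + 0.690687] / 0.784692 = 1.693210
d₂ = d₁ − σ√T = 1.693210 − 0.784692 = 0.908519
N(d₁) = 0.954792,  N(d₂) = 0.818198,  e^(−rT) = 0.681938
E₀ = V₀·N(d₁) − D·e^(−rT)·N(d₂)
   = 185.9818·0.954792 − 98.2669·0.681938·0.818198 = 122.744945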